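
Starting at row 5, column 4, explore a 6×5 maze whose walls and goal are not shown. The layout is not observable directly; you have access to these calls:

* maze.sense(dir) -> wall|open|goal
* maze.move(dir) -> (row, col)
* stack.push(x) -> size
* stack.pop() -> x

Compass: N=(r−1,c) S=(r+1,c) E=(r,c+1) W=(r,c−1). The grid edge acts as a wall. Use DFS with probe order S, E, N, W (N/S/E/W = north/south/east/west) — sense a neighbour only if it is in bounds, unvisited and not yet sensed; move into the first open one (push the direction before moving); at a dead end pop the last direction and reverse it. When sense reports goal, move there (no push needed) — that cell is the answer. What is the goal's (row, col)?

I invoke sense with dir: north, and see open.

I run push with x: north, — result: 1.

Now I run move with dir: north, yielding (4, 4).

I run sense with dir: north, — result: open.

I try push with x: north, : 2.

Then move with dir: north, which returns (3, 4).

I call sense with dir: north, giving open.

I use push with x: north, and see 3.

Using move with dir: north, — result: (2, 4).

Calling sense with dir: north, and see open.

Then push with x: north, and get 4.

Now I run move with dir: north, : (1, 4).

Invoking sense with dir: north, giving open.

Then push with x: north, and see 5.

I try move with dir: north, — result: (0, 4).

Invoking sense with dir: west, and observe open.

I use push with x: west, and see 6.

I try move with dir: west, → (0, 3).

Next I call sense with dir: south, yielding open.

Then push with x: south, and observe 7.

I call move with dir: south, yielding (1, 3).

Calling sense with dir: south, giving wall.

Using sense with dir: west, and get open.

I use push with x: west, — result: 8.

I invoke move with dir: west, and observe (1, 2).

Calling sense with dir: south, and see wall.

Using sense with dir: north, giving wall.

I invoke sense with dir: west, yielding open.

I invoke push with x: west, and get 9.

I call move with dir: west, and see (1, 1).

Next I call sense with dir: south, → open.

Next I call push with x: south, giving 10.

Then move with dir: south, : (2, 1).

I invoke sense with dir: south, and get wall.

I call sense with dir: west, giving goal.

I invoke move with dir: west, and see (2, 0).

Answer: (2, 0)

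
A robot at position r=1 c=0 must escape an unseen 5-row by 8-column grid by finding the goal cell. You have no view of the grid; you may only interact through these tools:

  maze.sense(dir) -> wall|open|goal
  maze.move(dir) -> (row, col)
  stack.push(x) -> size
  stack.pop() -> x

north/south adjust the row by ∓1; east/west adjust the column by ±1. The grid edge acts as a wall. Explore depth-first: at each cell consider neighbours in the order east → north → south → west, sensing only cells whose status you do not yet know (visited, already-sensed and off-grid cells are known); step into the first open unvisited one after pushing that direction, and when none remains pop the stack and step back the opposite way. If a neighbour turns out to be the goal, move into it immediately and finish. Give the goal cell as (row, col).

→ maze.sense(dir=east)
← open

→ stack.push(x=east)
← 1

→ maze.move(dir=east)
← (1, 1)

→ maze.sense(dir=east)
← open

→ stack.push(x=east)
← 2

→ maze.move(dir=east)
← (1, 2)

→ maze.sense(dir=east)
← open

→ stack.push(x=east)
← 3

→ maze.move(dir=east)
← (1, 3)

→ maze.sense(dir=east)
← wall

→ maze.sense(dir=north)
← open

→ stack.push(x=north)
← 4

→ maze.move(dir=north)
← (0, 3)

→ maze.sense(dir=east)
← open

→ stack.push(x=east)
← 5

→ maze.move(dir=east)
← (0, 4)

→ maze.sense(dir=east)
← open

→ stack.push(x=east)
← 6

→ maze.move(dir=east)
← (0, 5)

→ maze.sense(dir=east)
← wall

→ maze.sense(dir=south)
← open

→ stack.push(x=south)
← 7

→ maze.move(dir=south)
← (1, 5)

→ maze.sense(dir=east)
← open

→ stack.push(x=east)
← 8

→ maze.move(dir=east)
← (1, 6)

→ maze.sense(dir=east)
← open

→ stack.push(x=east)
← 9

→ maze.move(dir=east)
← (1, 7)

→ maze.sense(dir=north)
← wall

→ maze.sense(dir=south)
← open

→ stack.push(x=south)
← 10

→ maze.move(dir=south)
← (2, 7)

→ maze.sense(dir=south)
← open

→ stack.push(x=south)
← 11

→ maze.move(dir=south)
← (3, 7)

→ maze.sense(dir=south)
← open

→ stack.push(x=south)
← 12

→ maze.move(dir=south)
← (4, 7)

→ maze.sense(dir=west)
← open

→ stack.push(x=west)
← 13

→ maze.move(dir=west)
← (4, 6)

→ maze.sense(dir=north)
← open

→ stack.push(x=north)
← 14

→ maze.move(dir=north)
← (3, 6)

→ maze.sense(dir=north)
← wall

→ maze.sense(dir=west)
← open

→ stack.push(x=west)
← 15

→ maze.move(dir=west)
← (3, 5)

→ maze.sense(dir=north)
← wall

→ maze.sense(dir=south)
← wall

→ maze.sense(dir=west)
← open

→ stack.push(x=west)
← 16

→ maze.move(dir=west)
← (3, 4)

→ maze.sense(dir=north)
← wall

→ maze.sense(dir=south)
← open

→ stack.push(x=south)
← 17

→ maze.move(dir=south)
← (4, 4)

→ maze.sense(dir=west)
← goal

→ maze.move(dir=west)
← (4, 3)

Answer: (4, 3)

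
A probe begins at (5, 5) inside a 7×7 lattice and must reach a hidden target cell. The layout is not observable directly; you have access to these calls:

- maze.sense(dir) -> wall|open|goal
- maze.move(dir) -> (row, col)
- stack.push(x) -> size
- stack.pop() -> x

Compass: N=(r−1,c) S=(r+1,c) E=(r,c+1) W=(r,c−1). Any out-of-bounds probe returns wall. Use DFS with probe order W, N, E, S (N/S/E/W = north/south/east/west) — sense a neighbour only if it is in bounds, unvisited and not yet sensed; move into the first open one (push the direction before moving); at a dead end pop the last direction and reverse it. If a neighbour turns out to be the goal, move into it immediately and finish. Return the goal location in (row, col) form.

I invoke maze.sense using dir='west', yielding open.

I invoke stack.push using x='west', yielding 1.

I invoke maze.move using dir='west', → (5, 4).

Now I run maze.sense using dir='west', : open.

Using stack.push using x='west', yielding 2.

Invoking maze.move using dir='west', and see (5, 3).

I call maze.sense using dir='west', yielding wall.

Invoking maze.sense using dir='north', and see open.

Then stack.push using x='north', yielding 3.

Now I run maze.move using dir='north', which returns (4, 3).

Now I run maze.sense using dir='west', : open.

Then stack.push using x='west', giving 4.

I try maze.move using dir='west', and see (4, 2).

Now I run maze.sense using dir='west', and observe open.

Then stack.push using x='west', : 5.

Invoking maze.move using dir='west', → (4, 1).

I call maze.sense using dir='west', and observe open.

I use stack.push using x='west', → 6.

I try maze.move using dir='west', — result: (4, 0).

I run maze.sense using dir='north', and see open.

I invoke stack.push using x='north', → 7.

Calling maze.move using dir='north', yielding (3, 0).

Now I run maze.sense using dir='north', which returns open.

Calling stack.push using x='north', : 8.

Invoking maze.move using dir='north', and observe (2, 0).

Invoking maze.sense using dir='north', and see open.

I call stack.push using x='north', yielding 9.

I call maze.move using dir='north', and see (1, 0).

I try maze.sense using dir='north', which returns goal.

Then maze.move using dir='north', and get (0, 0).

Answer: (0, 0)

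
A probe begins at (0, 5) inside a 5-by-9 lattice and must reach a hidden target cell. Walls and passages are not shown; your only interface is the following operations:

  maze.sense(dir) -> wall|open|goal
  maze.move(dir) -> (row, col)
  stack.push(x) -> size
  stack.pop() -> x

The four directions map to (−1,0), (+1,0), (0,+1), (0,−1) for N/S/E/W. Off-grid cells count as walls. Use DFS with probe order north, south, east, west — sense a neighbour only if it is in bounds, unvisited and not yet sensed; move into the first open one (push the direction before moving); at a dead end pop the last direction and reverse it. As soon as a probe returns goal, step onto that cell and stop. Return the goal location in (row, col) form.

~$ maze.sense dir: south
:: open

~$ stack.push x: south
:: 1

~$ maze.move dir: south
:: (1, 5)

~$ maze.sense dir: south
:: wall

~$ maze.sense dir: east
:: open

~$ stack.push x: east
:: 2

~$ maze.move dir: east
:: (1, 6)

~$ maze.sense dir: north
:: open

~$ stack.push x: north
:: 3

~$ maze.move dir: north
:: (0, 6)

~$ maze.sense dir: east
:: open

~$ stack.push x: east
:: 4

~$ maze.move dir: east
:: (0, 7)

~$ maze.sense dir: south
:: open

~$ stack.push x: south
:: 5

~$ maze.move dir: south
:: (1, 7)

~$ maze.sense dir: south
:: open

~$ stack.push x: south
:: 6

~$ maze.move dir: south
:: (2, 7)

~$ maze.sense dir: south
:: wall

~$ maze.sense dir: east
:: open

~$ stack.push x: east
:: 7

~$ maze.move dir: east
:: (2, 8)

~$ maze.sense dir: north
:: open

~$ stack.push x: north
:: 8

~$ maze.move dir: north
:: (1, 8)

~$ maze.sense dir: north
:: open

~$ stack.push x: north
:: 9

~$ maze.move dir: north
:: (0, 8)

~$ stack.pop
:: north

~$ maze.move dir: south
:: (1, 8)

~$ stack.pop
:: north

~$ maze.move dir: south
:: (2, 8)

~$ maze.sense dir: south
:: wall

~$ stack.pop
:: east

~$ maze.move dir: west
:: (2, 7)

~$ maze.sense dir: west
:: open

~$ stack.push x: west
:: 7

~$ maze.move dir: west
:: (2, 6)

~$ maze.sense dir: south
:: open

~$ stack.push x: south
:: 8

~$ maze.move dir: south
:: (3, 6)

~$ maze.sense dir: south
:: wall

~$ maze.sense dir: west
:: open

~$ stack.push x: west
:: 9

~$ maze.move dir: west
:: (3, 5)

~$ maze.sense dir: south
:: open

~$ stack.push x: south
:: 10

~$ maze.move dir: south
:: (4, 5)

~$ maze.sense dir: west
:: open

~$ stack.push x: west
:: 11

~$ maze.move dir: west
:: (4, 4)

~$ maze.sense dir: north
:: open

~$ stack.push x: north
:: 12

~$ maze.move dir: north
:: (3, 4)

~$ maze.sense dir: north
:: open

~$ stack.push x: north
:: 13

~$ maze.move dir: north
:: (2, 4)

~$ maze.sense dir: north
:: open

~$ stack.push x: north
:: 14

~$ maze.move dir: north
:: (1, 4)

~$ maze.sense dir: north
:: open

~$ stack.push x: north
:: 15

~$ maze.move dir: north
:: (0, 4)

~$ maze.sense dir: west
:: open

~$ stack.push x: west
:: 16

~$ maze.move dir: west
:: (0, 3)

~$ maze.sense dir: south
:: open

~$ stack.push x: south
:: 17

~$ maze.move dir: south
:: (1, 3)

~$ maze.sense dir: south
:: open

~$ stack.push x: south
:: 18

~$ maze.move dir: south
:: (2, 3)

~$ maze.sense dir: south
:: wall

~$ maze.sense dir: west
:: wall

~$ stack.pop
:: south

~$ maze.move dir: north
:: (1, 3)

~$ maze.sense dir: west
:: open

~$ stack.push x: west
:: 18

~$ maze.move dir: west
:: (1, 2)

~$ maze.sense dir: north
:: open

~$ stack.push x: north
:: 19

~$ maze.move dir: north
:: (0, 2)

~$ maze.sense dir: west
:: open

~$ stack.push x: west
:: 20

~$ maze.move dir: west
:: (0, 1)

~$ maze.sense dir: south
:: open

~$ stack.push x: south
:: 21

~$ maze.move dir: south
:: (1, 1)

~$ maze.sense dir: south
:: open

~$ stack.push x: south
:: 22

~$ maze.move dir: south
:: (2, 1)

~$ maze.sense dir: south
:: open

~$ stack.push x: south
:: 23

~$ maze.move dir: south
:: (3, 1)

~$ maze.sense dir: south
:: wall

~$ maze.sense dir: east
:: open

~$ stack.push x: east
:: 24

~$ maze.move dir: east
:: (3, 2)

~$ maze.sense dir: south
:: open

~$ stack.push x: south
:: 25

~$ maze.move dir: south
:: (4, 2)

~$ maze.sense dir: east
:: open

~$ stack.push x: east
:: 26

~$ maze.move dir: east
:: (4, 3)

~$ stack.pop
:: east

~$ maze.move dir: west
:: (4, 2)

~$ stack.pop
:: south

~$ maze.move dir: north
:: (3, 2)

~$ stack.pop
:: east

~$ maze.move dir: west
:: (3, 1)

~$ maze.sense dir: west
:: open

~$ stack.push x: west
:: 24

~$ maze.move dir: west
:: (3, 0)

~$ maze.sense dir: north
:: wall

~$ maze.sense dir: south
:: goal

~$ maze.move dir: south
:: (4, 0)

Answer: (4, 0)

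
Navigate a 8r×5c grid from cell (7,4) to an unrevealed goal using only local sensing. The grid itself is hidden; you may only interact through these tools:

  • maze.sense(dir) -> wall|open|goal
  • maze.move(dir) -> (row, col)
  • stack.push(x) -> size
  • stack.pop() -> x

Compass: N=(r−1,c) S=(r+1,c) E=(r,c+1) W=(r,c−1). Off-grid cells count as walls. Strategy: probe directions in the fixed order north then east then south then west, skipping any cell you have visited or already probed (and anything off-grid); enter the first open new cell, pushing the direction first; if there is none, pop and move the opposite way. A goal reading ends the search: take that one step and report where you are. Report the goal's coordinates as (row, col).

Action: maze.sense[north]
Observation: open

Action: stack.push[north]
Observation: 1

Action: maze.move[north]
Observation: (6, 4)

Action: maze.sense[north]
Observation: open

Action: stack.push[north]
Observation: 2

Action: maze.move[north]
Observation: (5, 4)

Action: maze.sense[north]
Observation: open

Action: stack.push[north]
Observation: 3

Action: maze.move[north]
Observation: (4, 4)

Action: maze.sense[north]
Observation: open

Action: stack.push[north]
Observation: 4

Action: maze.move[north]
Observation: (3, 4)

Action: maze.sense[north]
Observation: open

Action: stack.push[north]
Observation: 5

Action: maze.move[north]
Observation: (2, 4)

Action: maze.sense[north]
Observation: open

Action: stack.push[north]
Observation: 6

Action: maze.move[north]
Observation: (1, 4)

Action: maze.sense[north]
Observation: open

Action: stack.push[north]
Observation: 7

Action: maze.move[north]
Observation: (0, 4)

Action: maze.sense[west]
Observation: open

Action: stack.push[west]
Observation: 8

Action: maze.move[west]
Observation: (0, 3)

Action: maze.sense[south]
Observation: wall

Action: maze.sense[west]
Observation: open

Action: stack.push[west]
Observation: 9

Action: maze.move[west]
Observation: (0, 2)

Action: maze.sense[south]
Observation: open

Action: stack.push[south]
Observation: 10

Action: maze.move[south]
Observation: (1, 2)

Action: maze.sense[south]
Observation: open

Action: stack.push[south]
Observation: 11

Action: maze.move[south]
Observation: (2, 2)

Action: maze.sense[east]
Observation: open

Action: stack.push[east]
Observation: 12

Action: maze.move[east]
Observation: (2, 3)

Action: maze.sense[south]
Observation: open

Action: stack.push[south]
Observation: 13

Action: maze.move[south]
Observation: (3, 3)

Action: maze.sense[south]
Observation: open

Action: stack.push[south]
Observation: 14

Action: maze.move[south]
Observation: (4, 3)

Action: maze.sense[south]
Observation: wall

Action: maze.sense[west]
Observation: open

Action: stack.push[west]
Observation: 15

Action: maze.move[west]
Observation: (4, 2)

Action: maze.sense[north]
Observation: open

Action: stack.push[north]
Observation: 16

Action: maze.move[north]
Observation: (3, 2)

Action: maze.sense[west]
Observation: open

Action: stack.push[west]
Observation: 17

Action: maze.move[west]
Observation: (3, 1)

Action: maze.sense[north]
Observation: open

Action: stack.push[north]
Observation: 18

Action: maze.move[north]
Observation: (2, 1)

Action: maze.sense[north]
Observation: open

Action: stack.push[north]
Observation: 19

Action: maze.move[north]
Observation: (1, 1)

Action: maze.sense[north]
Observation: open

Action: stack.push[north]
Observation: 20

Action: maze.move[north]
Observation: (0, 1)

Action: maze.sense[west]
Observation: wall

Action: stack.pop[]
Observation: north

Action: maze.move[south]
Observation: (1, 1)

Action: maze.sense[west]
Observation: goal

Action: maze.move[west]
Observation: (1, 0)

Answer: (1, 0)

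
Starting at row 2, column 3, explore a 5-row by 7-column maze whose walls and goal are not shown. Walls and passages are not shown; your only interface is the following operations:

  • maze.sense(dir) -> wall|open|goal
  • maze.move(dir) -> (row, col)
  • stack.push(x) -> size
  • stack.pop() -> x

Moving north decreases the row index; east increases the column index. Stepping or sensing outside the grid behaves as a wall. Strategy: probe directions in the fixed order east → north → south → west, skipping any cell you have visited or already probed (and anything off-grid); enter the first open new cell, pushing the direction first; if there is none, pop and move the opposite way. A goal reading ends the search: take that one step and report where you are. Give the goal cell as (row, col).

Next I call maze.sense(dir→east), and get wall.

Then maze.sense(dir→north), and see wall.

I run maze.sense(dir→south), which returns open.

Using stack.push(x→south), which returns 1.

Next I call maze.move(dir→south), and get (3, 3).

I use maze.sense(dir→east), and observe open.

Then stack.push(x→east), — result: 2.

I try maze.move(dir→east), and see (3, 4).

Calling maze.sense(dir→east), → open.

I invoke stack.push(x→east), and observe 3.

I use maze.move(dir→east), which returns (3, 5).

I call maze.sense(dir→east), yielding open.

I run stack.push(x→east), : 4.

I invoke maze.move(dir→east), : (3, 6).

Next I call maze.sense(dir→north), which returns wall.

I use maze.sense(dir→south), → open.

I run stack.push(x→south), yielding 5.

I use maze.move(dir→south), and observe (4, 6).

Calling maze.sense(dir→west), → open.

Invoking stack.push(x→west), which returns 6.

I use maze.move(dir→west), → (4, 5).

I try maze.sense(dir→west), and see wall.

Using stack.pop, and get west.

I use maze.move(dir→east), and get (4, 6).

Then stack.pop, yielding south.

I run maze.move(dir→north), → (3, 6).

I use stack.pop(), → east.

I call maze.move(dir→west), and get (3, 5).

Then maze.sense(dir→north), : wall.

Next I call stack.pop(), and see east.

Then maze.move(dir→west), giving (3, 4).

Next I call stack.pop(), and see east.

Invoking maze.move(dir→west), giving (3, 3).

Next I call maze.sense(dir→south), and see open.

I use stack.push(x→south), — result: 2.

I try maze.move(dir→south), which returns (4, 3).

Now I run maze.sense(dir→west), → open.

I use stack.push(x→west), → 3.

I run maze.move(dir→west), → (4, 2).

I run maze.sense(dir→north), yielding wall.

I try maze.sense(dir→west), giving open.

Using stack.push(x→west), → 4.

I run maze.move(dir→west), and get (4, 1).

I run maze.sense(dir→north), which returns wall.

I invoke maze.sense(dir→west), and observe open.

Using stack.push(x→west), and observe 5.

I invoke maze.move(dir→west), and observe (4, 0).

I call maze.sense(dir→north), and observe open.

Invoking stack.push(x→north), — result: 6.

Using maze.move(dir→north), and get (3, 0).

Using maze.sense(dir→north), → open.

Next I call stack.push(x→north), and observe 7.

I run maze.move(dir→north), yielding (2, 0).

I try maze.sense(dir→east), : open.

Now I run stack.push(x→east), giving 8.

I invoke maze.move(dir→east), : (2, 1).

Then maze.sense(dir→east), which returns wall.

Then maze.sense(dir→north), and see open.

I run stack.push(x→north), — result: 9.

I call maze.move(dir→north), and observe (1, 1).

Calling maze.sense(dir→east), : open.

Now I run stack.push(x→east), yielding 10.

I try maze.move(dir→east), : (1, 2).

Calling maze.sense(dir→north), → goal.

I call maze.move(dir→north), and observe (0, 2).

Answer: (0, 2)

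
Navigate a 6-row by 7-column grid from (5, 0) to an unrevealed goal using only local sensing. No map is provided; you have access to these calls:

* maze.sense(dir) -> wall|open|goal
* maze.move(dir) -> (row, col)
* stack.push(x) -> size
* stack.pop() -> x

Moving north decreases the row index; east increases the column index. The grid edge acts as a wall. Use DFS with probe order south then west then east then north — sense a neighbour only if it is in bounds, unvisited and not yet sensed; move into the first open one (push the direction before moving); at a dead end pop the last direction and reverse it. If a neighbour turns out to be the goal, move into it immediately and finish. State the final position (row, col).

Next I call maze.sense on dir: east, giving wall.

Calling maze.sense on dir: north, and observe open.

I invoke stack.push on x: north, → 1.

Invoking maze.move on dir: north, yielding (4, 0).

Using maze.sense on dir: east, → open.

Next I call stack.push on x: east, giving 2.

Now I run maze.move on dir: east, — result: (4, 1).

I invoke maze.sense on dir: east, yielding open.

Using stack.push on x: east, and observe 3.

I try maze.move on dir: east, and get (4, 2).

Then maze.sense on dir: south, yielding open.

Using stack.push on x: south, yielding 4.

I run maze.move on dir: south, which returns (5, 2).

I run maze.sense on dir: east, and see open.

Next I call stack.push on x: east, → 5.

Then maze.move on dir: east, — result: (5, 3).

Next I call maze.sense on dir: east, which returns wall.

Calling maze.sense on dir: north, and get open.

I invoke stack.push on x: north, giving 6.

I use maze.move on dir: north, yielding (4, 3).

Then maze.sense on dir: east, and get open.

I call stack.push on x: east, — result: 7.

I invoke maze.move on dir: east, → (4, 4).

Calling maze.sense on dir: east, giving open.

Next I call stack.push on x: east, which returns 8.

I try maze.move on dir: east, : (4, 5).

I call maze.sense on dir: south, and get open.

Calling stack.push on x: south, — result: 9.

Using maze.move on dir: south, which returns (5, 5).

I use maze.sense on dir: east, : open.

I invoke stack.push on x: east, and get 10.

I invoke maze.move on dir: east, which returns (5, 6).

Then maze.sense on dir: north, giving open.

Next I call stack.push on x: north, — result: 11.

Using maze.move on dir: north, → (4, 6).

Using maze.sense on dir: north, giving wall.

Then stack.pop(), and get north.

Invoking maze.move on dir: south, — result: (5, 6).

I run stack.pop(), and see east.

I invoke maze.move on dir: west, and get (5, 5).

Now I run stack.pop(), — result: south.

I invoke maze.move on dir: north, — result: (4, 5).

I use maze.sense on dir: north, yielding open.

Next I call stack.push on x: north, and observe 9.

Then maze.move on dir: north, → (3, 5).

I invoke maze.sense on dir: west, and get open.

I call stack.push on x: west, — result: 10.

Invoking maze.move on dir: west, and observe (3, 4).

I use maze.sense on dir: west, and get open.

Now I run stack.push on x: west, and get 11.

Then maze.move on dir: west, yielding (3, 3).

I invoke maze.sense on dir: west, yielding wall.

I invoke maze.sense on dir: north, giving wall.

Then stack.pop, which returns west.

Invoking maze.move on dir: east, and observe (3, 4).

Next I call maze.sense on dir: north, — result: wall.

Next I call stack.pop(), and get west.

I use maze.move on dir: east, giving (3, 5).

I run maze.sense on dir: north, : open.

Using stack.push on x: north, and observe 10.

Invoking maze.move on dir: north, which returns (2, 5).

I use maze.sense on dir: east, : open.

I invoke stack.push on x: east, and observe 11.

Then maze.move on dir: east, — result: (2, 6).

I run maze.sense on dir: north, which returns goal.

I try maze.move on dir: north, : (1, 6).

Answer: (1, 6)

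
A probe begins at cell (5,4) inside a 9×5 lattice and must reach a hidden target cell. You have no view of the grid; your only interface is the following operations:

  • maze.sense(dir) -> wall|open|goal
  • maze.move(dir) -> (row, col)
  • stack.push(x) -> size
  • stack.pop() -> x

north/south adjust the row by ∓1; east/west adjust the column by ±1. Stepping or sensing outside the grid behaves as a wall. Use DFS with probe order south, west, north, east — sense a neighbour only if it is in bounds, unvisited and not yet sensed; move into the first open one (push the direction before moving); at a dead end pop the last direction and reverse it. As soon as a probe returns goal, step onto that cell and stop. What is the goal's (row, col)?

Calling sense on dir=south, and observe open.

I invoke push on x=south, giving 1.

Now I run move on dir=south, and observe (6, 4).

I use sense on dir=south, and observe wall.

Now I run sense on dir=west, → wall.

Then pop, and see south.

Now I run move on dir=north, → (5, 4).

Calling sense on dir=west, which returns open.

I try push on x=west, which returns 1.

Then move on dir=west, and get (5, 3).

Invoking sense on dir=west, giving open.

Calling push on x=west, : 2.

Now I run move on dir=west, giving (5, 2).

Using sense on dir=south, : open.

Next I call push on x=south, giving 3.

I call move on dir=south, → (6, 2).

Now I run sense on dir=south, and get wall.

I call sense on dir=west, yielding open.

Then push on x=west, → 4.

Calling move on dir=west, which returns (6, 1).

Then sense on dir=south, which returns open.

Next I call push on x=south, and see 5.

Now I run move on dir=south, — result: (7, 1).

I try sense on dir=south, and get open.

I use push on x=south, and see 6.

I try move on dir=south, yielding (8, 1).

I run sense on dir=west, which returns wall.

Next I call sense on dir=east, — result: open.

I run push on x=east, and see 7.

I call move on dir=east, and observe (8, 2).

I call sense on dir=east, and see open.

Calling push on x=east, yielding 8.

Now I run move on dir=east, which returns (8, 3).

Next I call sense on dir=north, yielding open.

Next I call push on x=north, which returns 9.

Then move on dir=north, which returns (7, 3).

I try pop, which returns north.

I try move on dir=south, yielding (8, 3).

Invoking sense on dir=east, : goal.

I try move on dir=east, and observe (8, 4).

Answer: (8, 4)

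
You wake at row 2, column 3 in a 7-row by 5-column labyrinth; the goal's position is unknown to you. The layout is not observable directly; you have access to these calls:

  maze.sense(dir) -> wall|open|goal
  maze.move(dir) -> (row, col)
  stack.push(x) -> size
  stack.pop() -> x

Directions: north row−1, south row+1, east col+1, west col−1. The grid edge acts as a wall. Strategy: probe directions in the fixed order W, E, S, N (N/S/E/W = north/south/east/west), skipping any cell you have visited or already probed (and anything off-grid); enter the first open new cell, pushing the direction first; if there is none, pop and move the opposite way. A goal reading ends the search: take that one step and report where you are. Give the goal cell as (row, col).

% maze.sense dir='west'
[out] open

% stack.push x='west'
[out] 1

% maze.move dir='west'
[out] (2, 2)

% maze.sense dir='west'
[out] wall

% maze.sense dir='south'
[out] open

% stack.push x='south'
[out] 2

% maze.move dir='south'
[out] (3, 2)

% maze.sense dir='west'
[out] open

% stack.push x='west'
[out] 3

% maze.move dir='west'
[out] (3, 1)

% maze.sense dir='west'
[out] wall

% maze.sense dir='south'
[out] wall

% stack.pop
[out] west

% maze.move dir='east'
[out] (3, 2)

% maze.sense dir='east'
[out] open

% stack.push x='east'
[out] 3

% maze.move dir='east'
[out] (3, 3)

% maze.sense dir='east'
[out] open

% stack.push x='east'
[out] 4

% maze.move dir='east'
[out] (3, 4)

% maze.sense dir='south'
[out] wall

% maze.sense dir='north'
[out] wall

% stack.pop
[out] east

% maze.move dir='west'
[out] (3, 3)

% maze.sense dir='south'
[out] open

% stack.push x='south'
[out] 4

% maze.move dir='south'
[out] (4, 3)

% maze.sense dir='west'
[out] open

% stack.push x='west'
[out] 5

% maze.move dir='west'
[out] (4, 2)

% maze.sense dir='south'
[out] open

% stack.push x='south'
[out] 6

% maze.move dir='south'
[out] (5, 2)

% maze.sense dir='west'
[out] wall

% maze.sense dir='east'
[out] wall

% maze.sense dir='south'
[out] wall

% stack.pop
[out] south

% maze.move dir='north'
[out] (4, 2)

% stack.pop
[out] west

% maze.move dir='east'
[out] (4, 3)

% stack.pop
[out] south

% maze.move dir='north'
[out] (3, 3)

% stack.pop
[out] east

% maze.move dir='west'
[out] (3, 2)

% stack.pop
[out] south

% maze.move dir='north'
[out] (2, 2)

% maze.sense dir='north'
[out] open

% stack.push x='north'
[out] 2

% maze.move dir='north'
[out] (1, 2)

% maze.sense dir='west'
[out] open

% stack.push x='west'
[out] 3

% maze.move dir='west'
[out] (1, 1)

% maze.sense dir='west'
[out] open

% stack.push x='west'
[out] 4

% maze.move dir='west'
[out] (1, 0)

% maze.sense dir='south'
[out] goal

% maze.move dir='south'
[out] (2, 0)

Answer: (2, 0)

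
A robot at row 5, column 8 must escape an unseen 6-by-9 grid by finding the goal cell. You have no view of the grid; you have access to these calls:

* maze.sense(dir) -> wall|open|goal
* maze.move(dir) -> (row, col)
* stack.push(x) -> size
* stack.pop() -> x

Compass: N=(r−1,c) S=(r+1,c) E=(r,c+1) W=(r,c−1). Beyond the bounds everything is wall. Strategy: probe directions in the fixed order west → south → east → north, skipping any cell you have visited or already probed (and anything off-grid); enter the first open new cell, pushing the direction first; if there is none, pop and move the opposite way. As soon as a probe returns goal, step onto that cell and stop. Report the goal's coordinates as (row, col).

;; 1. sense(dir: west) -> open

;; 2. push(x: west) -> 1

;; 3. move(dir: west) -> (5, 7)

;; 4. sense(dir: west) -> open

;; 5. push(x: west) -> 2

;; 6. move(dir: west) -> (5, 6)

;; 7. sense(dir: west) -> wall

;; 8. sense(dir: north) -> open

;; 9. push(x: north) -> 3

;; 10. move(dir: north) -> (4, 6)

;; 11. sense(dir: west) -> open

;; 12. push(x: west) -> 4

;; 13. move(dir: west) -> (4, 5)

;; 14. sense(dir: west) -> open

;; 15. push(x: west) -> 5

;; 16. move(dir: west) -> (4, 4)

;; 17. sense(dir: west) -> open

;; 18. push(x: west) -> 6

;; 19. move(dir: west) -> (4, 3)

;; 20. sense(dir: west) -> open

;; 21. push(x: west) -> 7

;; 22. move(dir: west) -> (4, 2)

;; 23. sense(dir: west) -> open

;; 24. push(x: west) -> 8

;; 25. move(dir: west) -> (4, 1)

;; 26. sense(dir: west) -> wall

;; 27. sense(dir: south) -> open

;; 28. push(x: south) -> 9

;; 29. move(dir: south) -> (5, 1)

;; 30. sense(dir: west) -> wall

;; 31. sense(dir: east) -> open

;; 32. push(x: east) -> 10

;; 33. move(dir: east) -> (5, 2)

;; 34. sense(dir: east) -> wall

;; 35. pop() -> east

;; 36. move(dir: west) -> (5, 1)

;; 37. pop() -> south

;; 38. move(dir: north) -> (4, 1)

;; 39. sense(dir: north) -> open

;; 40. push(x: north) -> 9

;; 41. move(dir: north) -> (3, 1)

;; 42. sense(dir: west) -> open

;; 43. push(x: west) -> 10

;; 44. move(dir: west) -> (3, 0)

;; 45. sense(dir: north) -> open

;; 46. push(x: north) -> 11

;; 47. move(dir: north) -> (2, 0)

;; 48. sense(dir: east) -> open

;; 49. push(x: east) -> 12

;; 50. move(dir: east) -> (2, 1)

;; 51. sense(dir: east) -> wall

;; 52. sense(dir: north) -> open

;; 53. push(x: north) -> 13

;; 54. move(dir: north) -> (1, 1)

;; 55. sense(dir: west) -> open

;; 56. push(x: west) -> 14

;; 57. move(dir: west) -> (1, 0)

;; 58. sense(dir: north) -> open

;; 59. push(x: north) -> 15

;; 60. move(dir: north) -> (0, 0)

;; 61. sense(dir: east) -> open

;; 62. push(x: east) -> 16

;; 63. move(dir: east) -> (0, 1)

;; 64. sense(dir: east) -> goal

;; 65. move(dir: east) -> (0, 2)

Answer: (0, 2)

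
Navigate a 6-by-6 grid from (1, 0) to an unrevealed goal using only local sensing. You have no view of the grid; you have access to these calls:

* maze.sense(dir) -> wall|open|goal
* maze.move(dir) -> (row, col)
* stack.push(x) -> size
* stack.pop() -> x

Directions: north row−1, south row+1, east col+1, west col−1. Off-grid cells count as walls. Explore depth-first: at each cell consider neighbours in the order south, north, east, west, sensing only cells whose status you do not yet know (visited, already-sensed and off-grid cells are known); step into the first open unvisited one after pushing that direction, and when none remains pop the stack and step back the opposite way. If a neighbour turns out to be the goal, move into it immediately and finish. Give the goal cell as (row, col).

Using maze.sense on dir→south, : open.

Then stack.push on x→south, : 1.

Now I run maze.move on dir→south, and get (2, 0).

Calling maze.sense on dir→south, and observe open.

I call stack.push on x→south, : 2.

I use maze.move on dir→south, : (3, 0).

I use maze.sense on dir→south, giving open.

I invoke stack.push on x→south, : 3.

I invoke maze.move on dir→south, yielding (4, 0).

I use maze.sense on dir→south, and get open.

Using stack.push on x→south, : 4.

Now I run maze.move on dir→south, → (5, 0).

I use maze.sense on dir→east, and see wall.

I try stack.pop(), — result: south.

Next I call maze.move on dir→north, : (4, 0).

Now I run maze.sense on dir→east, and get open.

Invoking stack.push on x→east, and observe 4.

Calling maze.move on dir→east, giving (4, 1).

I run maze.sense on dir→north, and observe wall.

Calling maze.sense on dir→east, : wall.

I run stack.pop, and see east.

I call maze.move on dir→west, : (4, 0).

Calling stack.pop(), — result: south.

Using maze.move on dir→north, : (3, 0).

I run stack.pop(), — result: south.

Then maze.move on dir→north, and see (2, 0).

Next I call maze.sense on dir→east, and observe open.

Next I call stack.push on x→east, and get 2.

Using maze.move on dir→east, and see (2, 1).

Now I run maze.sense on dir→north, and observe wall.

I run maze.sense on dir→east, yielding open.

I use stack.push on x→east, → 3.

I try maze.move on dir→east, giving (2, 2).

I call maze.sense on dir→south, → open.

Invoking stack.push on x→south, and get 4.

Calling maze.move on dir→south, → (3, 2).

I call maze.sense on dir→east, and get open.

I run stack.push on x→east, and get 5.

I use maze.move on dir→east, : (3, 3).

I use maze.sense on dir→south, yielding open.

I invoke stack.push on x→south, and get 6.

Using maze.move on dir→south, yielding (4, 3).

I use maze.sense on dir→south, → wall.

I try maze.sense on dir→east, : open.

Invoking stack.push on x→east, giving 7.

I run maze.move on dir→east, and get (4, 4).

I use maze.sense on dir→south, which returns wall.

Now I run maze.sense on dir→north, yielding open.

I try stack.push on x→north, and get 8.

I run maze.move on dir→north, and observe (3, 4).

Using maze.sense on dir→north, and see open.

I try stack.push on x→north, : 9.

Invoking maze.move on dir→north, — result: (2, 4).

Next I call maze.sense on dir→north, and get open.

I call stack.push on x→north, : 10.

I call maze.move on dir→north, and observe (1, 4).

I try maze.sense on dir→north, → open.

Now I run stack.push on x→north, which returns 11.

Invoking maze.move on dir→north, and see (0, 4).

I invoke maze.sense on dir→east, — result: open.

I call stack.push on x→east, : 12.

I invoke maze.move on dir→east, — result: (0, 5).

Then maze.sense on dir→south, yielding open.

I invoke stack.push on x→south, giving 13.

Then maze.move on dir→south, and observe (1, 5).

I use maze.sense on dir→south, which returns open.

Then stack.push on x→south, — result: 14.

Next I call maze.move on dir→south, giving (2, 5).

Calling maze.sense on dir→south, : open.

Next I call stack.push on x→south, — result: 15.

Then maze.move on dir→south, and observe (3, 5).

Calling maze.sense on dir→south, and see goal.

I try maze.move on dir→south, and get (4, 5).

Answer: (4, 5)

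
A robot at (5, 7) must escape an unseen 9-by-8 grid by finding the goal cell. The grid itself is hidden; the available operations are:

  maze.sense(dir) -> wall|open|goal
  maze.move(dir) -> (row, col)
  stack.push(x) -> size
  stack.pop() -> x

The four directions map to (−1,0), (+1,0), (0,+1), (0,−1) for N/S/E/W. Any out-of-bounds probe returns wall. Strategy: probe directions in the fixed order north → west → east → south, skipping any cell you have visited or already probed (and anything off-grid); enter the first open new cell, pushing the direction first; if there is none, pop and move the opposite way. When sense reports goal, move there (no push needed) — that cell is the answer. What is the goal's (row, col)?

==> maze.sense(dir='north')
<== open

==> stack.push(x='north')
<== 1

==> maze.move(dir='north')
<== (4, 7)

==> maze.sense(dir='north')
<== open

==> stack.push(x='north')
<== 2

==> maze.move(dir='north')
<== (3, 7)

==> maze.sense(dir='north')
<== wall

==> maze.sense(dir='west')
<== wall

==> stack.pop()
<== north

==> maze.move(dir='south')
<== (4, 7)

==> maze.sense(dir='west')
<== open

==> stack.push(x='west')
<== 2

==> maze.move(dir='west')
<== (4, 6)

==> maze.sense(dir='west')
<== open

==> stack.push(x='west')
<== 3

==> maze.move(dir='west')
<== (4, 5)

==> maze.sense(dir='north')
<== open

==> stack.push(x='north')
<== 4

==> maze.move(dir='north')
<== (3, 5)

==> maze.sense(dir='north')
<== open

==> stack.push(x='north')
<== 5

==> maze.move(dir='north')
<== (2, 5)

==> maze.sense(dir='north')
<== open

==> stack.push(x='north')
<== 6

==> maze.move(dir='north')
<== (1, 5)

==> maze.sense(dir='north')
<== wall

==> maze.sense(dir='west')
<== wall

==> maze.sense(dir='east')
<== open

==> stack.push(x='east')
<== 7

==> maze.move(dir='east')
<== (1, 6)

==> maze.sense(dir='north')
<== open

==> stack.push(x='north')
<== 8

==> maze.move(dir='north')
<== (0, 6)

==> maze.sense(dir='east')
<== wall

==> stack.pop()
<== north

==> maze.move(dir='south')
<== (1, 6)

==> maze.sense(dir='east')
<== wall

==> maze.sense(dir='south')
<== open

==> stack.push(x='south')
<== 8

==> maze.move(dir='south')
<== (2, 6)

==> stack.pop()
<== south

==> maze.move(dir='north')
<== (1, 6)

==> stack.pop()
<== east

==> maze.move(dir='west')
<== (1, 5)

==> stack.pop()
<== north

==> maze.move(dir='south')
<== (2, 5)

==> maze.sense(dir='west')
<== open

==> stack.push(x='west')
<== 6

==> maze.move(dir='west')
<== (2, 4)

==> maze.sense(dir='west')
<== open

==> stack.push(x='west')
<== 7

==> maze.move(dir='west')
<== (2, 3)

==> maze.sense(dir='north')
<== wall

==> maze.sense(dir='west')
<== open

==> stack.push(x='west')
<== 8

==> maze.move(dir='west')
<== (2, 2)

==> maze.sense(dir='north')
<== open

==> stack.push(x='north')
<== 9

==> maze.move(dir='north')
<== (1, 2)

==> maze.sense(dir='north')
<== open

==> stack.push(x='north')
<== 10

==> maze.move(dir='north')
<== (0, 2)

==> maze.sense(dir='west')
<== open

==> stack.push(x='west')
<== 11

==> maze.move(dir='west')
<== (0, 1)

==> maze.sense(dir='west')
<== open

==> stack.push(x='west')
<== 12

==> maze.move(dir='west')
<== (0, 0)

==> maze.sense(dir='south')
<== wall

==> stack.pop()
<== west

==> maze.move(dir='east')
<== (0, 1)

==> maze.sense(dir='south')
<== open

==> stack.push(x='south')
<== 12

==> maze.move(dir='south')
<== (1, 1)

==> maze.sense(dir='south')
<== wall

==> stack.pop()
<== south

==> maze.move(dir='north')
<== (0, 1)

==> stack.pop()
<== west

==> maze.move(dir='east')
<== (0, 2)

==> maze.sense(dir='east')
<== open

==> stack.push(x='east')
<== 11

==> maze.move(dir='east')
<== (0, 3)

==> maze.sense(dir='east')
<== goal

==> maze.move(dir='east')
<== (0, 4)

Answer: (0, 4)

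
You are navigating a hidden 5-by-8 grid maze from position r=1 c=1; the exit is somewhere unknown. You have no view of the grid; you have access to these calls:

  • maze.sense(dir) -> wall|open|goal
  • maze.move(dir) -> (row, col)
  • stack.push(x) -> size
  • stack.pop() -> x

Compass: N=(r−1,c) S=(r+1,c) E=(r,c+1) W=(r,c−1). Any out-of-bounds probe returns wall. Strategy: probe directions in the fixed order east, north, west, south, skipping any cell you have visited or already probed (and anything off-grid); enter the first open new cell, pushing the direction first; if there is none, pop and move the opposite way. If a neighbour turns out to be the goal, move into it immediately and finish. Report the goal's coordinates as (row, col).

·→ maze.sense(dir: east)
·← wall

·→ maze.sense(dir: north)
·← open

·→ stack.push(x: north)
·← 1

·→ maze.move(dir: north)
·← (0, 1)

·→ maze.sense(dir: east)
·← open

·→ stack.push(x: east)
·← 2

·→ maze.move(dir: east)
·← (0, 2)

·→ maze.sense(dir: east)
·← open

·→ stack.push(x: east)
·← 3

·→ maze.move(dir: east)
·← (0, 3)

·→ maze.sense(dir: east)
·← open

·→ stack.push(x: east)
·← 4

·→ maze.move(dir: east)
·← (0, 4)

·→ maze.sense(dir: east)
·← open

·→ stack.push(x: east)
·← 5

·→ maze.move(dir: east)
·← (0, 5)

·→ maze.sense(dir: east)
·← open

·→ stack.push(x: east)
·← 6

·→ maze.move(dir: east)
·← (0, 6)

·→ maze.sense(dir: east)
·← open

·→ stack.push(x: east)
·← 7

·→ maze.move(dir: east)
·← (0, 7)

·→ maze.sense(dir: south)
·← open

·→ stack.push(x: south)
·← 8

·→ maze.move(dir: south)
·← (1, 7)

·→ maze.sense(dir: west)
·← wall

·→ maze.sense(dir: south)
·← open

·→ stack.push(x: south)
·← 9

·→ maze.move(dir: south)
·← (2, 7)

·→ maze.sense(dir: west)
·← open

·→ stack.push(x: west)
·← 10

·→ maze.move(dir: west)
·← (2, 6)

·→ maze.sense(dir: west)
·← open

·→ stack.push(x: west)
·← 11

·→ maze.move(dir: west)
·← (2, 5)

·→ maze.sense(dir: north)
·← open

·→ stack.push(x: north)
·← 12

·→ maze.move(dir: north)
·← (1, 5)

·→ maze.sense(dir: west)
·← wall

·→ stack.pop()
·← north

·→ maze.move(dir: south)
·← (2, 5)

·→ maze.sense(dir: west)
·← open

·→ stack.push(x: west)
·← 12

·→ maze.move(dir: west)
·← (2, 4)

·→ maze.sense(dir: west)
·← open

·→ stack.push(x: west)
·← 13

·→ maze.move(dir: west)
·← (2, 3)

·→ maze.sense(dir: north)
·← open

·→ stack.push(x: north)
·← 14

·→ maze.move(dir: north)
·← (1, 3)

·→ stack.pop()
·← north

·→ maze.move(dir: south)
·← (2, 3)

·→ maze.sense(dir: west)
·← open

·→ stack.push(x: west)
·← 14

·→ maze.move(dir: west)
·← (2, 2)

·→ maze.sense(dir: west)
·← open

·→ stack.push(x: west)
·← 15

·→ maze.move(dir: west)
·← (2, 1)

·→ maze.sense(dir: west)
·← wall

·→ maze.sense(dir: south)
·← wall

·→ stack.pop()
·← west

·→ maze.move(dir: east)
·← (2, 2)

·→ maze.sense(dir: south)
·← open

·→ stack.push(x: south)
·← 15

·→ maze.move(dir: south)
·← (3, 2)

·→ maze.sense(dir: east)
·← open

·→ stack.push(x: east)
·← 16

·→ maze.move(dir: east)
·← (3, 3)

·→ maze.sense(dir: east)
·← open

·→ stack.push(x: east)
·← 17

·→ maze.move(dir: east)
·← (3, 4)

·→ maze.sense(dir: east)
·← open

·→ stack.push(x: east)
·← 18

·→ maze.move(dir: east)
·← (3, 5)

·→ maze.sense(dir: east)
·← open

·→ stack.push(x: east)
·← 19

·→ maze.move(dir: east)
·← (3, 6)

·→ maze.sense(dir: east)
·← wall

·→ maze.sense(dir: south)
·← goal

·→ maze.move(dir: south)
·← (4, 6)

Answer: (4, 6)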